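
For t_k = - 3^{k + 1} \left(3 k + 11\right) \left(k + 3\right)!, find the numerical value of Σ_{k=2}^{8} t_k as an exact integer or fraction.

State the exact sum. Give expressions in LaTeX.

The ratio is 3*(k + 4)*(3*k + 14)/(3*k + 11).
Normal form (A,B,C) = (3*k + 12, 1, k + 11/3).
Key eq: (3*k + 12)·f(k+1) = (1)·f(k) + (k + 11/3).
Degrees (1,0,1) ⇒ d ≤ 0.
Match coefficients ⇒ f(k) = 1/3.
Then R = B(k−1)f/C = 1/(3*k + 11), so s_k = R(k)·t_k = -3**(k + 1)*factorial(k + 3).
Check: Δs_k = -3**(k + 1)*(3*k + 11)*factorial(k + 3). ✓
Evaluate s at k=9 and k=2: -28284565478400 and -3240; difference -28284565475160.

Σ = -28284565475160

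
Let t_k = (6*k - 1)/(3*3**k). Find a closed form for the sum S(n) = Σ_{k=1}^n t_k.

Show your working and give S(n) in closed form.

Compute t_(k+1)/t_k: get (6*k + 5)/(3*(6*k - 1)).
Normal form (A,B,C) = (1/3, 1, k - 1/6).
Key eq: (1/3)·f(k+1) = (1)·f(k) + (k - 1/6).
d = 1 from the (0,0,1) case.
Coefficient equations give f(k) = -(3*k + 1)/2.
So s_k = (B(k−1)f/C)·t_k = (-3*(3*k + 1)/(6*k - 1))·t_k = (-3*k - 1)/3**k.
Δs = (6*k - 1)/(3*3**k), as required.
s_(n+1) = 3**(-n - 1)*(-3*n - 4) and s_(1) = -4/3, so S(n) = 3**(-n - 1)*(4*3**n - 3*n - 4).

S(n) = 3**(-n - 1)*(4*3**n - 3*n - 4)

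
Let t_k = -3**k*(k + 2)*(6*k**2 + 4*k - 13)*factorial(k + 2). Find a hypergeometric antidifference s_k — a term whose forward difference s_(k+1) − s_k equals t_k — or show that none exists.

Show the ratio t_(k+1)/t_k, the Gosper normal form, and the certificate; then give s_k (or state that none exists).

t_(k+1)/t_k = (k + 3)**2*(12*k + 18*(k + 1)**2 - 27)/((k + 2)*(6*k**2 + 4*k - 13)).
Factor: A=3*k + 9; B=1; C=k**3 + 8*k**2/3 - 5*k/6 - 13/3.
Solve (3*k + 9)·f(k+1) − (1)·f(k) = k**3 + 8*k**2/3 - 5*k/6 - 13/3.
From deg A=1, deg B=0, deg C=3: d=2.
A polynomial solution: f(k) = (2*k**2 - 4*k - 1)/6.
Get s_k = R·t_k = 3**k*(-2*k**2 + 4*k + 1)*factorial(k + 2) with R(k) = B(k−1)f(k)/C(k) = (2*k**2 - 4*k - 1)/((k + 2)*(6*k**2 + 4*k - 13)).
s_(k+1) − s_k = -3**k*(k + 2)*(6*k**2 + 4*k - 13)*factorial(k + 2) = t_k.

s_k = 3**k*(-2*k**2 + 4*k + 1)*factorial(k + 2)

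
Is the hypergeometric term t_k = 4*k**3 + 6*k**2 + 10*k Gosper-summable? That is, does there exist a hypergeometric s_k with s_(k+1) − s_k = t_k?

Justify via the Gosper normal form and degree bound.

Yes. s_k = k*(k**3 + 3*k - 4).

The ratio is (2*k**3 + 9*k**2 + 17*k + 10)/(k*(2*k**2 + 3*k + 5)).
A = 1, B = 1, C = k**3 + 3*k**2/2 + 5*k/2.
Solve (1)·f(k+1) − (1)·f(k) = k**3 + 3*k**2/2 + 5*k/2.
Degrees (0,0,3) ⇒ d ≤ 4.
Coefficient equations give f(k) = k*(k - 1)*(k**2 + k + 4)/4.
R(k) = B(k−1)·f(k)/C(k) = (k - 1)*(k**2 + k + 4)/(2*(2*k**2 + 3*k + 5)); s_k = R·t_k = k*(k**3 + 3*k - 4).
Verify: 2*k*(2*k**2 + 3*k + 5) matches t_k.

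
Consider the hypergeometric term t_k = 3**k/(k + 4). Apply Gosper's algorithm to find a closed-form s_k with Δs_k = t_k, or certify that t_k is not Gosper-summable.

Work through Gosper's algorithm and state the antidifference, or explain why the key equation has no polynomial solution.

no hypergeometric antidifference exists

The ratio is 3*(k + 4)/(k + 5).
Gosper form: A/B · C(k+1)/C(k) with A=3*k + 12, B=k + 5, C=1.
Solve (3*k + 12)·f(k+1) − (k + 4)·f(k) = 1.
deg f ≤ -1 (via 1,1,0).
Bound -1 < 0, so the key equation has no polynomial solution.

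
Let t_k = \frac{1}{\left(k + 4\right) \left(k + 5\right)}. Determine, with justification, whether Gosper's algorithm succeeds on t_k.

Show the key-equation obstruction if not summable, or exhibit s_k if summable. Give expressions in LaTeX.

Yes. s_k = \frac{k}{4 \left(k + 4\right)}.

r(k) = (k + 4)/(k + 6) after simplifying.
Factor: A=k + 4; B=k + 6; C=1.
Solve (k + 4)·f(k+1) − (k + 5)·f(k) = 1.
Bound: deg f ≤ 1.
A polynomial solution: f(k) = k/4.
Then R = B(k−1)f/C = k*(k + 5)/4, so s_k = R(k)·t_k = k/(4*(k + 4)).
s_(k+1) − s_k = 1/(k**2 + 9*k + 20) = t_k.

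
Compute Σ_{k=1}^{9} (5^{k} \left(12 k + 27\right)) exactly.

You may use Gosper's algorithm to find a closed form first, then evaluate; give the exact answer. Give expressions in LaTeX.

Ratio r(k) = 5*(4*k + 13)/(4*k + 9).
Gosper form: A/B · C(k+1)/C(k) with A=5, B=1, C=k + 9/4.
Need (5)·f(k+1) − (1)·f(k) = k + 9/4.
Degrees (0,0,1) ⇒ d ≤ 1.
Match coefficients ⇒ f(k) = (k + 1)/4.
Then R = B(k−1)f/C = (k + 1)/(4*k + 9), so s_k = R(k)·t_k = 3*5**k*(k + 1).
Check: Δs_k = 5**k*(12*k + 27). ✓
Telescoping: Σ = s_(10) − s_(1) = 322265625 − (30) = 322265595.

Σ = 322265595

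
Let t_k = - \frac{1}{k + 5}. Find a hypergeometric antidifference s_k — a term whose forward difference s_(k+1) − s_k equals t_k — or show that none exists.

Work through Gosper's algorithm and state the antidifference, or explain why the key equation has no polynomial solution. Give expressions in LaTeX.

r(k) = (k + 5)/(k + 6) after simplifying.
Normal form (A,B,C) = (k + 5, k + 6, 1).
Need (k + 5)·f(k+1) − (k + 5)·f(k) = 1.
Bound: deg f ≤ 0.
Put f(k) = c0: A·f(k+1) − B(k−1)·f(k) − C = -1; need -1 = 0 — inconsistent ⇒ no f, not summable.

no hypergeometric antidifference exists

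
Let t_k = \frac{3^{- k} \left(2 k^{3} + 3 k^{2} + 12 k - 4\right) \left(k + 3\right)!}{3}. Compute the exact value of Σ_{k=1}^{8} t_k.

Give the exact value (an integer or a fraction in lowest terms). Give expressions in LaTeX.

Compute t_(k+1)/t_k: get (2*k**4 + 17*k**3 + 60*k**2 + 109*k + 52)/(3*(2*k**3 + 3*k**2 + 12*k - 4)).
Take A(k)=k/3 + 4/3, B(k)=1, C(k)=k**3 + 3*k**2/2 + 6*k - 2.
Need (k/3 + 4/3)·f(k+1) − (1)·f(k) = k**3 + 3*k**2/2 + 6*k - 2.
From deg A=1, deg B=0, deg C=3: d=2.
Match coefficients ⇒ f(k) = 3*k*(2*k - 3)/2.
So s_k = (B(k−1)f/C)·t_k = (3*k*(2*k - 3)/(2*k**3 + 3*k**2 + 12*k - 4))·t_k = k*(2*k - 3)*factorial(k + 3)/3**k.
s_(k+1) − s_k = (2*k**3 + 3*k**2 + 12*k - 4)*factorial(k + 3)/(3*3**k) = t_k.
Sum = s_(9) − s_(1); s_(9) = 9856000/3, s_(1) = -8 ⇒ 9856024/3.

Σ = 9856024/3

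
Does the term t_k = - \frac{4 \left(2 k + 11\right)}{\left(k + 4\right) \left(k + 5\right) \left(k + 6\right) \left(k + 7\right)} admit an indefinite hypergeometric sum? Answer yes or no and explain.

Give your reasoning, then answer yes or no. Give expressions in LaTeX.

Yes. s_k = \frac{k \left(- k - 10\right)}{6 \left(k^{2} + 10 k + 24\right)}.

r(k) = (k + 4)*(2*k + 13)/((k + 8)*(2*k + 11)) after simplifying.
Factor: A=k + 4; B=k + 8; C=k + 11/2.
Solve (k + 4)·f(k+1) − (k + 7)·f(k) = k + 11/2.
deg f ≤ 3 (via 1,1,1).
Solving with deg f ≤ 3: f(k) = k*(k + 5)*(k + 10)/48.
R(k) = B(k−1)·f(k)/C(k) = k*(k + 5)*(k + 7)*(k + 10)/(24*(2*k + 11)); s_k = R·t_k = k*(-k - 10)/(6*(k**2 + 10*k + 24)).
Check: Δs_k = 4*(-2*k - 11)/(k**4 + 22*k**3 + 179*k**2 + 638*k + 840). ✓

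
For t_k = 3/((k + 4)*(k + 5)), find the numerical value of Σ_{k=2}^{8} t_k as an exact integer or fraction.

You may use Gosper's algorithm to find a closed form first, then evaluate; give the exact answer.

t_(k+1)/t_k = (k + 4)/(k + 6).
Normal form (A,B,C) = (k + 4, k + 6, 1).
Key eq: (k + 4)·f(k+1) = (k + 5)·f(k) + (1).
d = 1 from the (1,1,0) case.
A polynomial solution: f(k) = k/4.
Get s_k = R·t_k = 3*k/(4*(k + 4)) with R(k) = B(k−1)f(k)/C(k) = k*(k + 5)/4.
Δs = 3/(k**2 + 9*k + 20), as required.
Sum = s_(9) − s_(2); s_(9) = 27/52, s_(2) = 1/4 ⇒ 7/26.

Σ = 7/26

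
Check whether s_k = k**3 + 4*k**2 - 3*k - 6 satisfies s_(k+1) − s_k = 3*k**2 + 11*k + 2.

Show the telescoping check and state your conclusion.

s_(k+1) = k**3 + 7*k**2 + 8*k - 4
s_(k+1) − s_k = 3*k**2 + 11*k + 2
(s_(k+1) − s_k) − t_k = 0

Valid: the claim telescopes to t_k.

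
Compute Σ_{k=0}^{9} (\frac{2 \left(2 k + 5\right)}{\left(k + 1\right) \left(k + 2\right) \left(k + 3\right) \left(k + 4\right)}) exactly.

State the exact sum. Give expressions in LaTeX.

Σ = 280/429

The ratio is (k + 1)*(2*k + 7)/((k + 5)*(2*k + 5)).
Take A(k)=k + 1, B(k)=k + 5, C(k)=k + 5/2.
Need (k + 1)·f(k+1) − (k + 4)·f(k) = k + 5/2.
Degrees (1,1,1) ⇒ d ≤ 3.
A polynomial solution: f(k) = k*(k + 2)*(k + 4)/6.
Certificate R = B(k−1)f/C = k*(k + 2)*(k + 4)**2/(3*(2*k + 5)) gives s_k = 2*k*(k + 4)/(3*(k**2 + 4*k + 3)).
Check: Δs_k = 2*(2*k + 5)/(k**4 + 10*k**3 + 35*k**2 + 50*k + 24). ✓
Sum = s_(10) − s_(0); s_(10) = 280/429, s_(0) = 0 ⇒ 280/429.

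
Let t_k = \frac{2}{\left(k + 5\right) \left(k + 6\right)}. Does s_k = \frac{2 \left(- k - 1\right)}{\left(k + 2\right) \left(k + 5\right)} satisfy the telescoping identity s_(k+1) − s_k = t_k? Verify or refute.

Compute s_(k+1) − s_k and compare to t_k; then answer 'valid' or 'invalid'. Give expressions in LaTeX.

Invalid: residual \frac{4 \left(- k - 4\right)}{k^{4} + 16 k^{3} + 91 k^{2} + 216 k + 180} ≠ 0.

s_(k+1) = 2*(-k - 2)/((k + 3)*(k + 6))
s_(k+1) − s_k = 2*(k**2 + 3*k - 2)/(k**4 + 16*k**3 + 91*k**2 + 216*k + 180)
(s_(k+1) − s_k) − t_k = 4*(-k - 4)/(k**4 + 16*k**3 + 91*k**2 + 216*k + 180)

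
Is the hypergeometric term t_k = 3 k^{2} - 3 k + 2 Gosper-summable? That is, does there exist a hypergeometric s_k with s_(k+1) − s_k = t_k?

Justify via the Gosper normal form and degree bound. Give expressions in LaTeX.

Step 1: r(k) = (3*k**2 + 3*k + 2)/(3*k**2 - 3*k + 2).
Factor: A=1; B=1; C=k**2 - k + 2/3.
Set up (1)·f(k+1) − (1)·f(k) − (k**2 - k + 2/3) = 0.
From deg A=0, deg B=0, deg C=2: d=3.
Coefficient equations give f(k) = k*(k**2 - 3*k + 4)/3.
Then R = B(k−1)f/C = k*(k**2 - 3*k + 4)/(3*k**2 - 3*k + 2), so s_k = R(k)·t_k = k*(k**2 - 3*k + 4).
Verify: 3*k**2 - 3*k + 2 matches t_k.

Yes. s_k = k \left(k^{2} - 3 k + 4\right).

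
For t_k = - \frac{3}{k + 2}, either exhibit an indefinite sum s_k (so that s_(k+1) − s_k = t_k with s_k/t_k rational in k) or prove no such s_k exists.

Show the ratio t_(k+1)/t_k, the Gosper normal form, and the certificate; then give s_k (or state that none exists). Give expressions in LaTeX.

none — t_k is not Gosper-summable

Ratio r(k) = (k + 2)/(k + 3).
A = k + 2, B = k + 3, C = 1.
Set up (k + 2)·f(k+1) − (k + 2)·f(k) − (1) = 0.
Bound: deg f ≤ 0.
Write f(k) = c0. Then LHS − RHS = -1, requiring -1 = 0: contradictory. No certificate.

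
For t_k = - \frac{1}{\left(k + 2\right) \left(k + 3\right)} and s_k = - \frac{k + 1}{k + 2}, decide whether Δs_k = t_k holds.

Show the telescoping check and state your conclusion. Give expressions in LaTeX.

s_(k+1) = (-k - 2)/(k + 3)
s_(k+1) − s_k = -1/(k**2 + 5*k + 6)
(s_(k+1) − s_k) − t_k = 0

Valid — Δs_k = t_k.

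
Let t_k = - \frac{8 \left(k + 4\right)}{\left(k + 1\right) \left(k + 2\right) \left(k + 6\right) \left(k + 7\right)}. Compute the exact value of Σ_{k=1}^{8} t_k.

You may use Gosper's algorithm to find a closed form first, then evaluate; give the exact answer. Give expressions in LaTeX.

t_(k+1)/t_k = (k + 1)*(k + 5)*(k + 6)/((k + 3)*(k + 4)*(k + 8)).
Factor: A=k + 1; B=k + 8; C=k**4 + 16*k**3 + 95*k**2 + 248*k + 240.
f must satisfy (k + 1)·f(k+1) − (k + 7)·f(k) = k**4 + 16*k**3 + 95*k**2 + 248*k + 240.
From deg A=1, deg B=1, deg C=4: d=6.
Coefficient equations give f(k) = k*(k + 2)*(k + 3)*(k + 4)*(k + 5)*(k + 7)/12.
Certificate R = B(k−1)f/C = k*(k + 2)*(k + 7)**2/(12*(k + 4)) gives s_k = 2*k*(-k - 7)/(3*(k**2 + 7*k + 6)).
s_(k+1) − s_k = 8*(-k - 4)/(k**4 + 16*k**3 + 83*k**2 + 152*k + 84) = t_k.
Sum = s_(9) − s_(1); s_(9) = -16/25, s_(1) = -8/21 ⇒ -136/525.

Σ = -136/525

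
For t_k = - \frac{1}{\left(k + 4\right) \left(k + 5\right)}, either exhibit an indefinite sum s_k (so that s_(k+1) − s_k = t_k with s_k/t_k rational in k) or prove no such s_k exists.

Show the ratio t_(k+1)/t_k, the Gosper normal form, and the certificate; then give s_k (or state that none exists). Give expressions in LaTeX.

s_k = - \frac{k}{4 k + 16}

r(k) = (k + 4)/(k + 6) after simplifying.
Factor: A=k + 4; B=k + 6; C=1.
Set up (k + 4)·f(k+1) − (k + 5)·f(k) − (1) = 0.
From deg A=1, deg B=1, deg C=0: d=1.
Solve for f: f(k) = k/4 (degree 1 ≤ 1).
Then R = B(k−1)f/C = k*(k + 5)/4, so s_k = R(k)·t_k = -k/(4*k + 16).
Δs = -1/(k**2 + 9*k + 20), as required.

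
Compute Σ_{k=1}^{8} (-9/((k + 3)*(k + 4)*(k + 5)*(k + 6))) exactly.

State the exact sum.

The ratio is (k + 3)/(k + 7).
So A=k + 3 and B=k + 7, with C=1.
Set up (k + 3)·f(k+1) − (k + 6)·f(k) − (1) = 0.
From deg A=1, deg B=1, deg C=0: d=3.
Solve for f: f(k) = k*(k**2 + 12*k + 47)/180 (degree 3 ≤ 3).
Certificate R = B(k−1)f/C = k*(k + 6)*(k**2 + 12*k + 47)/180 gives s_k = k*(-k**2 - 12*k - 47)/(20*(k + 3)*(k + 4)*(k + 5)).
Check: Δs_k = -9/(k**4 + 18*k**3 + 119*k**2 + 342*k + 360). ✓
Evaluate s at k=9 and k=1: -177/3640 and -1/40; difference -43/1820.

Σ = -43/1820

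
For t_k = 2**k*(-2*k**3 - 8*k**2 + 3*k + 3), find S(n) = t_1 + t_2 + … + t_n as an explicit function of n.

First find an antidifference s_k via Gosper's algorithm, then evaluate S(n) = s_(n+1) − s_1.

The ratio is 2*(2*k**3 + 14*k**2 + 19*k + 4)/(2*k**3 + 8*k**2 - 3*k - 3).
Gosper form: A/B · C(k+1)/C(k) with A=2, B=1, C=k**3 + 4*k**2 - 3*k/2 - 3/2.
f must satisfy (2)·f(k+1) − (1)·f(k) = k**3 + 4*k**2 - 3*k/2 - 3/2.
Bound: deg f ≤ 3.
Solve for f: f(k) = (2*k**3 - 4*k**2 + k - 1)/2 (degree 3 ≤ 3).
Get s_k = R·t_k = 2**k*(-2*k**3 + 4*k**2 - k + 1) with R(k) = B(k−1)f(k)/C(k) = (2*k**3 - 4*k**2 + k - 1)/(2*k**3 + 8*k**2 - 3*k - 3).
Δs = 2**k*(-2*k**3 - 8*k**2 + 3*k + 3), as required.
s_(n+1) = 2**(n + 1)*(-2*n**3 - 2*n**2 + n + 2) and s_(1) = 4, so S(n) = -4*2**n*n**3 - 4*2**n*n**2 + 2*2**n*n + 4*2**n - 4.

S(n) = -4*2**n*n**3 - 4*2**n*n**2 + 2*2**n*n + 4*2**n - 4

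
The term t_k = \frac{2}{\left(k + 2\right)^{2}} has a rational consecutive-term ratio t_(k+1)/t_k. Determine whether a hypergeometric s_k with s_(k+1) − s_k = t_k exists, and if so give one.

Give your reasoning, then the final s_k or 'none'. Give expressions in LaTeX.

not Gosper-summable; s_k does not exist

Step 1: r(k) = (k + 2)**2/(k + 3)**2.
Normal form (A,B,C) = (k**2 + 4*k + 4, k**2 + 6*k + 9, 1).
Solve (k**2 + 4*k + 4)·f(k+1) − (k**2 + 4*k + 4)·f(k) = 1.
Degrees (2,2,0) ⇒ d ≤ 0.
Generic f = c0 gives residual -1; -1 = 0 cannot hold, so t_k is not Gosper-summable.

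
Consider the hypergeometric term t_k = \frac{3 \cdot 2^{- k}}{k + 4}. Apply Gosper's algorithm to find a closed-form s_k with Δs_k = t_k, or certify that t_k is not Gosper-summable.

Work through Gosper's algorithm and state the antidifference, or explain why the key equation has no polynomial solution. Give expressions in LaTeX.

not Gosper-summable; s_k does not exist

The ratio is (k + 4)/(2*(k + 5)).
A = k/2 + 2, B = k + 5, C = 1.
Solve (k/2 + 2)·f(k+1) − (k + 4)·f(k) = 1.
deg f ≤ -1 (via 1,1,0).
deg f ≤ -1 is impossible — no certificate.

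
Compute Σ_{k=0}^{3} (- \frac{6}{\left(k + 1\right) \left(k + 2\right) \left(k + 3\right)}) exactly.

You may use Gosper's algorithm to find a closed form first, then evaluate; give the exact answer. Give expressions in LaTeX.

Ratio r(k) = (k + 1)/(k + 4).
So A=k + 1 and B=k + 4, with C=1.
Set up (k + 1)·f(k+1) − (k + 3)·f(k) − (1) = 0.
Degrees (1,1,0) ⇒ d ≤ 2.
Solving with deg f ≤ 2: f(k) = k*(k + 3)/4.
So s_k = (B(k−1)f/C)·t_k = (k*(k + 3)**2/4)·t_k = 3*k*(-k - 3)/(2*(k + 1)*(k + 2)).
Verify: -6/(k**3 + 6*k**2 + 11*k + 6) matches t_k.
Σ_(k=0)^(3) t_k = s_(4) − s_(0) = -7/5 − (0) = -7/5.

Σ = -7/5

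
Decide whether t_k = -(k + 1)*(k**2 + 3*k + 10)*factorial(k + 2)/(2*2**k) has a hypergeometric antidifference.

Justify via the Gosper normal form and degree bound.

Yes. s_k = -(k**2 + k + 4)*factorial(k + 2)/2**k.

Compute t_(k+1)/t_k: get (k + 2)*(k + 3)*(3*k + (k + 1)**2 + 13)/(2*(k + 1)*(k**2 + 3*k + 10)).
Gosper form: A/B · C(k+1)/C(k) with A=k/2 + 3/2, B=1, C=k**3 + 4*k**2 + 13*k + 10.
Solve (k/2 + 3/2)·f(k+1) − (1)·f(k) = k**3 + 4*k**2 + 13*k + 10.
deg f ≤ 2 (via 1,0,3).
Coefficient equations give f(k) = 2*(k**2 + k + 4).
Get s_k = R·t_k = -(k**2 + k + 4)*factorial(k + 2)/2**k with R(k) = B(k−1)f(k)/C(k) = 2*(k**2 + k + 4)/((k + 1)*(k**2 + 3*k + 10)).
Δs = -(k + 1)*(k**2 + 3*k + 10)*factorial(k + 2)/(2*2**k), as required.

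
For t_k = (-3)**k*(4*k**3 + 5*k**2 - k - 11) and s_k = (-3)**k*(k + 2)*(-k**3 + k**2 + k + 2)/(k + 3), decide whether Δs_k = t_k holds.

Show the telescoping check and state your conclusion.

Invalid: residual (-3)**k*(-4*k**4 - 18*k**3 - 13*k**2 + 15*k + 35)/(k**2 + 7*k + 12) ≠ 0.

s_(k+1) = (-3)**(k + 1)*(k + 3)*(k - (k + 1)**3 + (k + 1)**2 + 3)/(k + 4)
s_(k+1) − s_k = (-3)**k*(4*k**5 + 29*k**4 + 64*k**3 + 29*k**2 - 74*k - 97)/(k**2 + 7*k + 12)
(s_(k+1) − s_k) − t_k = (-3)**k*(-4*k**4 - 18*k**3 - 13*k**2 + 15*k + 35)/(k**2 + 7*k + 12)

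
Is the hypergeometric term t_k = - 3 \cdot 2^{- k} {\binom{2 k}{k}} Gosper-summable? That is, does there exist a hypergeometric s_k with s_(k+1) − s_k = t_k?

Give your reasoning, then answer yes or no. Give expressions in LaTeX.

Ratio r(k) = (2*k + 1)/(k + 1).
So A=2*k + 1 and B=k + 1, with C=1.
Solve (2*k + 1)·f(k+1) − (k)·f(k) = 1.
deg f ≤ -1 (via 1,1,0).
d = -1 < 0 ⇒ no nonzero polynomial f; not summable.

No. Not Gosper-summable.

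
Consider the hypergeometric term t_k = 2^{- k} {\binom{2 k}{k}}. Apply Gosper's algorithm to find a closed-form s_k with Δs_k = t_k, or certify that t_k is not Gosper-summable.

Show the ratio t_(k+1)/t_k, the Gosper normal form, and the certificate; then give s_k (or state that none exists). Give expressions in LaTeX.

Ratio r(k) = (2*k + 1)/(k + 1).
A = 2*k + 1, B = k + 1, C = 1.
Solve (2*k + 1)·f(k+1) − (k)·f(k) = 1.
d = -1 from the (1,1,0) case.
Bound -1 < 0, so the key equation has no polynomial solution.

none (Gosper's algorithm certifies no s_k)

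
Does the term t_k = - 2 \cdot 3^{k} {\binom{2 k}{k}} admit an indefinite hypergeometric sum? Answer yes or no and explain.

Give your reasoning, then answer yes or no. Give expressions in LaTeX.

No. Not Gosper-summable.

The ratio is 6*(2*k + 1)/(k + 1).
Factor: A=12*k + 6; B=k + 1; C=1.
f must satisfy (12*k + 6)·f(k+1) − (k)·f(k) = 1.
deg f ≤ -1 (via 1,1,0).
deg f ≤ -1 is impossible — no certificate.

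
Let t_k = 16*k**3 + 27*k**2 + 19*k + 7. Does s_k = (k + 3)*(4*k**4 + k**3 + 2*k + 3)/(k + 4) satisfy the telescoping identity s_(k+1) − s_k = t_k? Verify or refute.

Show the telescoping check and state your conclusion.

Invalid: residual (-12*k**4 - 90*k**3 - 127*k**2 - 81*k - 25)/(k**2 + 9*k + 20) ≠ 0.

s_(k+1) = (k + 4)*(2*k + 4*(k + 1)**4 + (k + 1)**3 + 5)/(k + 5)
s_(k+1) − s_k = (16*k**5 + 159*k**4 + 492*k**3 + 591*k**2 + 362*k + 115)/(k**2 + 9*k + 20)
(s_(k+1) − s_k) − t_k = (-12*k**4 - 90*k**3 - 127*k**2 - 81*k - 25)/(k**2 + 9*k + 20)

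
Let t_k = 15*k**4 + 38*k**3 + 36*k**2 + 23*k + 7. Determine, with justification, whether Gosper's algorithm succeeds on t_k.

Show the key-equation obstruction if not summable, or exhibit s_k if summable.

Step 1: r(k) = (15*k**4 + 98*k**3 + 240*k**2 + 269*k + 119)/(15*k**4 + 38*k**3 + 36*k**2 + 23*k + 7).
So A=1 and B=1, with C=k**4 + 38*k**3/15 + 12*k**2/5 + 23*k/15 + 7/15.
Set up (1)·f(k+1) − (1)·f(k) − (k**4 + 38*k**3/15 + 12*k**2/5 + 23*k/15 + 7/15) = 0.
Bound: deg f ≤ 5.
Coefficient equations give f(k) = k*(3*k**4 + 2*k**3 - 2*k**2 + 3*k + 1)/15.
So s_k = (B(k−1)f/C)·t_k = (k*(3*k**4 + 2*k**3 - 2*k**2 + 3*k + 1)/(15*k**4 + 38*k**3 + 36*k**2 + 23*k + 7))·t_k = k*(3*k**4 + 2*k**3 - 2*k**2 + 3*k + 1).
Verify: 15*k**4 + 38*k**3 + 36*k**2 + 23*k + 7 matches t_k.

Yes. s_k = k*(3*k**4 + 2*k**3 - 2*k**2 + 3*k + 1).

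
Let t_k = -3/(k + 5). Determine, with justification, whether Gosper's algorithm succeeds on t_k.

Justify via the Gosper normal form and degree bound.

No — key equation has no polynomial f.

t_(k+1)/t_k = (k + 5)/(k + 6).
Gosper form: A/B · C(k+1)/C(k) with A=k + 5, B=k + 6, C=1.
f must satisfy (k + 5)·f(k+1) − (k + 5)·f(k) = 1.
d = 0 from the (1,1,0) case.
Put f(k) = c0: A·f(k+1) − B(k−1)·f(k) − C = -1; need -1 = 0 — inconsistent ⇒ no f, not summable.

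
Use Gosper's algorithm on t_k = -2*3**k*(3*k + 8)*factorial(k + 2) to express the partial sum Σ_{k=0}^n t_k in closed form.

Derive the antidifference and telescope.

S(n) = -6*3**n*factorial(n + 3) + 4

The ratio is 3*(k + 3)*(3*k + 11)/(3*k + 8).
A = 3*k + 9, B = 1, C = k + 8/3.
Need (3*k + 9)·f(k+1) − (1)·f(k) = k + 8/3.
Degrees (1,0,1) ⇒ d ≤ 0.
Coefficient equations give f(k) = 1/3.
Get s_k = R·t_k = -2*3**k*factorial(k + 2) with R(k) = B(k−1)f(k)/C(k) = 1/(3*k + 8).
Check: Δs_k = -2*3**k*(3*k + 8)*factorial(k + 2). ✓
Σ_(k=0)^n t_k = s_(n+1) − s_(0) = (-6*3**n*factorial(n + 3)) − (-4), i.e. -6*3**n*factorial(n + 3) + 4.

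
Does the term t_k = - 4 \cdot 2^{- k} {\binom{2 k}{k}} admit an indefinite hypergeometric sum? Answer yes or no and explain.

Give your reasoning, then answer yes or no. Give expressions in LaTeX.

No. Not Gosper-summable.

The ratio is (2*k + 1)/(k + 1).
A = 2*k + 1, B = k + 1, C = 1.
Set up (2*k + 1)·f(k+1) − (k)·f(k) − (1) = 0.
d = -1 from the (1,1,0) case.
Bound -1 < 0, so the key equation has no polynomial solution.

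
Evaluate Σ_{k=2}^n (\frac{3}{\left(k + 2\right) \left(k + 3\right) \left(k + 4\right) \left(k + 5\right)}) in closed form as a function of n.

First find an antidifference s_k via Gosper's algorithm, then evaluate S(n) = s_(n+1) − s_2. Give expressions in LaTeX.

S(n) = \frac{n^{3} + 12 n^{2} + 47 n - 60}{120 \left(n^{3} + 12 n^{2} + 47 n + 60\right)}

The ratio is (k + 2)/(k + 6).
Gosper form: A/B · C(k+1)/C(k) with A=k + 2, B=k + 6, C=1.
Key eq: (k + 2)·f(k+1) = (k + 5)·f(k) + (1).
d = 3 from the (1,1,0) case.
Solving with deg f ≤ 3: f(k) = k*(k**2 + 9*k + 26)/72.
Then R = B(k−1)f/C = k*(k + 5)*(k**2 + 9*k + 26)/72, so s_k = R(k)·t_k = k*(k**2 + 9*k + 26)/(24*(k + 2)*(k + 3)*(k + 4)).
Verify: 3/(k**4 + 14*k**3 + 71*k**2 + 154*k + 120) matches t_k.
Evaluate: s_(n+1) = (n**3 + 12*n**2 + 47*n + 36)/(24*(n**3 + 12*n**2 + 47*n + 60)); subtract s_(2) = 1/30 ⇒ S(n) = (n**3 + 12*n**2 + 47*n - 60)/(120*(n**3 + 12*n**2 + 47*n + 60)).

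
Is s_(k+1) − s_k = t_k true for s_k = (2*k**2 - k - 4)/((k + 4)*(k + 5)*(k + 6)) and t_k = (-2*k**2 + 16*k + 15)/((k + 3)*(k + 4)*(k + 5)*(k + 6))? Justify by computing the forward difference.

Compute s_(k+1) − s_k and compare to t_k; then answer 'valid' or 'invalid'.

Invalid: residual 3*(4*k**2 - 17*k - 19)/(k**5 + 25*k**4 + 245*k**3 + 1175*k**2 + 2754*k + 2520) ≠ 0.

s_(k+1) = (-k + 2*(k + 1)**2 - 5)/((k + 5)*(k + 6)*(k + 7))
s_(k+1) − s_k = 2*(-k**2 + 10*k + 8)/(k**4 + 22*k**3 + 179*k**2 + 638*k + 840)
(s_(k+1) − s_k) − t_k = 3*(4*k**2 - 17*k - 19)/(k**5 + 25*k**4 + 245*k**3 + 1175*k**2 + 2754*k + 2520)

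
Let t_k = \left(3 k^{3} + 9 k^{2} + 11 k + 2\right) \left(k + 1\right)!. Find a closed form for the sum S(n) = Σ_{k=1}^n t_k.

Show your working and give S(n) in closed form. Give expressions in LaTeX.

S(n) = 3 n^{4} n! + 15 n^{3} n! + 23 n^{2} n! + 9 n n! - 2 n! + 2

t_(k+1)/t_k = (3*k**4 + 24*k**3 + 74*k**2 + 101*k + 50)/(3*k**3 + 9*k**2 + 11*k + 2).
Factor: A=k + 2; B=1; C=k**3 + 3*k**2 + 11*k/3 + 2/3.
Solve (k + 2)·f(k+1) − (1)·f(k) = k**3 + 3*k**2 + 11*k/3 + 2/3.
Bound: deg f ≤ 2.
Solve for f: f(k) = (3*k**2 - 4)/3 (degree 2 ≤ 2).
Get s_k = R·t_k = (3*k**2 - 4)*factorial(k + 1) with R(k) = B(k−1)f(k)/C(k) = (3*k**2 - 4)/(3*k**3 + 9*k**2 + 11*k + 2).
Check: Δs_k = (3*k**3 + 9*k**2 + 11*k + 2)*factorial(k + 1). ✓
Telescope: S(n) = s_(n+1) − s_(1) = (3*n**2 + 6*n - 1)*factorial(n + 2) − (-2) = 3*n**4*factorial(n) + 15*n**3*factorial(n) + 23*n**2*factorial(n) + 9*n*factorial(n) - 2*factorial(n) + 2.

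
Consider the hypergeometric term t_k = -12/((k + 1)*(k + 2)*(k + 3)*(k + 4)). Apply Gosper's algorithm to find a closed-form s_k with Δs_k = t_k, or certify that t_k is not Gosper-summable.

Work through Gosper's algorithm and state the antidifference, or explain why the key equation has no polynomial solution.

r(k) = (k + 1)/(k + 5) after simplifying.
Take A(k)=k + 1, B(k)=k + 5, C(k)=1.
f must satisfy (k + 1)·f(k+1) − (k + 4)·f(k) = 1.
d = 3 from the (1,1,0) case.
Solve for f: f(k) = k*(k**2 + 6*k + 11)/18 (degree 3 ≤ 3).
Get s_k = R·t_k = 2*k*(-k**2 - 6*k - 11)/(3*(k + 1)*(k + 2)*(k + 3)) with R(k) = B(k−1)f(k)/C(k) = k*(k + 4)*(k**2 + 6*k + 11)/18.
Verify: -12/(k**4 + 10*k**3 + 35*k**2 + 50*k + 24) matches t_k.

s_k = 2*k*(-k**2 - 6*k - 11)/(3*(k + 1)*(k + 2)*(k + 3))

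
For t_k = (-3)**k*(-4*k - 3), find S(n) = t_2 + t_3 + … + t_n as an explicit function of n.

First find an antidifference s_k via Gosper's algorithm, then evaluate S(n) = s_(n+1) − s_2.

S(n) = -3*(-3)**n*n - 3*(-3)**n - 18

t_(k+1)/t_k = 3*(-4*k - 7)/(4*k + 3).
Gosper form: A/B · C(k+1)/C(k) with A=-3, B=1, C=k + 3/4.
Need (-3)·f(k+1) − (1)·f(k) = k + 3/4.
deg f ≤ 1 (via 0,0,1).
A polynomial solution: f(k) = -k/4.
R(k) = B(k−1)·f(k)/C(k) = -k/(4*k + 3); s_k = R·t_k = (-3)**k*k.
Δs = (-3)**k*(-4*k - 3), as required.
Evaluate: s_(n+1) = (-3)**(n + 1)*(n + 1); subtract s_(2) = 18 ⇒ S(n) = -3*(-3)**n*n - 3*(-3)**n - 18.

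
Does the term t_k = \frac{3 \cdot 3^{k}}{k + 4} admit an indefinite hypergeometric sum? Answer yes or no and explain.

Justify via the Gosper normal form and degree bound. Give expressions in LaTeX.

The ratio is 3*(k + 4)/(k + 5).
A = 3*k + 12, B = k + 5, C = 1.
Key eq: (3*k + 12)·f(k+1) = (k + 4)·f(k) + (1).
From deg A=1, deg B=1, deg C=0: d=-1.
Negative degree bound (-1): no f exists, t_k not Gosper-summable.

No; the degree bound rules out any f.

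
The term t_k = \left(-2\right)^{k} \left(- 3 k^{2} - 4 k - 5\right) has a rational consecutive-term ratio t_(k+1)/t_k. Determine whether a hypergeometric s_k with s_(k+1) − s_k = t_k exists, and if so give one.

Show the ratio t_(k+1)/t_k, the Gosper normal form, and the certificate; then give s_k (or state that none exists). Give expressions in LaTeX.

s_k = \left(-2\right)^{k} \left(k^{2} + 1\right)

Ratio r(k) = 2*(-3*k**2 - 10*k - 12)/(3*k**2 + 4*k + 5).
A = -2, B = 1, C = k**2 + 4*k/3 + 5/3.
f must satisfy (-2)·f(k+1) − (1)·f(k) = k**2 + 4*k/3 + 5/3.
Bound: deg f ≤ 2.
Solving with deg f ≤ 2: f(k) = -(k**2 + 1)/3.
Certificate R = B(k−1)f/C = -(k**2 + 1)/(3*k**2 + 4*k + 5) gives s_k = (-2)**k*(k**2 + 1).
s_(k+1) − s_k = (-2)**k*(-3*k**2 - 4*k - 5) = t_k.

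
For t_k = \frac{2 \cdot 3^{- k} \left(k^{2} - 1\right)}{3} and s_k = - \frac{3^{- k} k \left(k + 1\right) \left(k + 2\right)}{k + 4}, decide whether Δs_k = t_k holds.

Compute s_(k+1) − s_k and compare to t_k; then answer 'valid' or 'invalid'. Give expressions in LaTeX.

s_(k+1) = -(k + 1)*(k + 2)*(k + 3)/(3*3**k*(k + 5))
s_(k+1) − s_k = (k + 1)*(k + 2)*(3*k*(k + 5) - (k + 3)*(k + 4))/(3*3**k*(k + 4)*(k + 5))
(s_(k+1) − s_k) − t_k = 2*(-2*k**3 - 11*k**2 - k + 8)/(3*3**k*(k**2 + 9*k + 20))

Invalid: residual \frac{2 \cdot 3^{- k} \left(- 2 k^{3} - 11 k^{2} - k + 8\right)}{3 \left(k^{2} + 9 k + 20\right)} ≠ 0.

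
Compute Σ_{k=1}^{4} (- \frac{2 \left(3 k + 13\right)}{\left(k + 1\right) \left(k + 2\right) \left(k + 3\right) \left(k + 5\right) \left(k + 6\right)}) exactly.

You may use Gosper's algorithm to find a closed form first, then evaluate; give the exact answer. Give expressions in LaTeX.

t_(k+1)/t_k = (k + 1)*(k + 5)*(3*k + 16)/((k + 4)*(k + 7)*(3*k + 13)).
Take A(k)=k + 1, B(k)=k + 7, C(k)=k**2 + 25*k/3 + 52/3.
Set up (k + 1)·f(k+1) − (k + 6)·f(k) − (k**2 + 25*k/3 + 52/3) = 0.
Bound: deg f ≤ 5.
A polynomial solution: f(k) = k*(k + 3)*(k + 4)*(k**2 + 8*k + 17)/30.
Certificate R = B(k−1)f/C = k*(k + 3)*(k + 6)*(k**2 + 8*k + 17)/(10*(3*k + 13)) gives s_k = k*(-k**2 - 8*k - 17)/(5*(k**3 + 8*k**2 + 17*k + 10)).
s_(k+1) − s_k = 2*(-3*k - 13)/(k**5 + 17*k**4 + 107*k**3 + 307*k**2 + 396*k + 180) = t_k.
Σ_(k=1)^(4) t_k = s_(5) − s_(1) = -41/210 − (-13/90) = -16/315.

Σ = -16/315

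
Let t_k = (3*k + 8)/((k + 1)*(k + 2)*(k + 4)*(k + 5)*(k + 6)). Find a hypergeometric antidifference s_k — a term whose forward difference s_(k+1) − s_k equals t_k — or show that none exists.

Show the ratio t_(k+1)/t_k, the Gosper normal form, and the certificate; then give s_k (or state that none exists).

s_k = k*(k**2 + 10*k + 29)/(20*(k**3 + 10*k**2 + 29*k + 20))

r(k) = (k + 1)*(k + 4)*(3*k + 11)/((k + 3)*(k + 7)*(3*k + 8)) after simplifying.
So A=k + 1 and B=k + 7, with C=k**2 + 17*k/3 + 8.
Key eq: (k + 1)·f(k+1) = (k + 6)·f(k) + (k**2 + 17*k/3 + 8).
From deg A=1, deg B=1, deg C=2: d=5.
Solving with deg f ≤ 5: f(k) = k*(k + 2)*(k + 3)*(k**2 + 10*k + 29)/60.
Get s_k = R·t_k = k*(k**2 + 10*k + 29)/(20*(k**3 + 10*k**2 + 29*k + 20)) with R(k) = B(k−1)f(k)/C(k) = k*(k + 2)*(k + 6)*(k**2 + 10*k + 29)/(20*(3*k + 8)).
Δs = (3*k + 8)/(k**5 + 18*k**4 + 121*k**3 + 372*k**2 + 508*k + 240), as required.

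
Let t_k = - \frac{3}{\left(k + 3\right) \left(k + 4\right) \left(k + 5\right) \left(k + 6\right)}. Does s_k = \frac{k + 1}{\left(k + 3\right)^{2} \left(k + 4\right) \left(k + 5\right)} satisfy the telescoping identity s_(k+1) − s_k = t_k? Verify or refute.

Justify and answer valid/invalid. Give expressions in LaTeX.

Invalid: residual \frac{2 \left(4 k + 15\right)}{k^{6} + 25 k^{5} + 257 k^{4} + 1391 k^{3} + 4182 k^{2} + 6624 k + 4320} ≠ 0.

s_(k+1) = (k + 2)/((k + 4)**2*(k + 5)*(k + 6))
s_(k+1) − s_k = (-(k + 1)*(k + 4)*(k + 6) + (k + 2)*(k + 3)**2)/((k + 3)**2*(k + 4)**2*(k + 5)*(k + 6))
(s_(k+1) − s_k) − t_k = 2*(4*k + 15)/(k**6 + 25*k**5 + 257*k**4 + 1391*k**3 + 4182*k**2 + 6624*k + 4320)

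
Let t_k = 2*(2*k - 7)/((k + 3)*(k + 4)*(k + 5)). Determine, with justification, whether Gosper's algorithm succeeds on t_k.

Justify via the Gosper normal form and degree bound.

Yes. s_k = k*(-k - 55)/(12*(k + 3)*(k + 4)).

r(k) = (k + 3)*(2*k - 5)/((k + 6)*(2*k - 7)) after simplifying.
Factor: A=k + 3; B=k + 6; C=k - 7/2.
Key eq: (k + 3)·f(k+1) = (k + 5)·f(k) + (k - 7/2).
deg f ≤ 2 (via 1,1,1).
Solving with deg f ≤ 2: f(k) = -k*(k + 55)/48.
Certificate R = B(k−1)f/C = -k*(k + 5)*(k + 55)/(24*(2*k - 7)) gives s_k = k*(-k - 55)/(12*(k + 3)*(k + 4)).
Verify: 2*(2*k - 7)/(k**3 + 12*k**2 + 47*k + 60) matches t_k.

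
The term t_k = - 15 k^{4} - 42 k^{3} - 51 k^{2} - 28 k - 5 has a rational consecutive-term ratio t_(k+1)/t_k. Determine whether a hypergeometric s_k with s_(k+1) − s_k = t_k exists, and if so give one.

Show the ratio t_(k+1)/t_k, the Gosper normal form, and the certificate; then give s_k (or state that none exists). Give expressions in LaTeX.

s_k = k \left(- 3 k^{4} - 3 k^{3} - k^{2} + k + 1\right)

Compute t_(k+1)/t_k: get (15*k**4 + 102*k**3 + 267*k**2 + 316*k + 141)/(15*k**4 + 42*k**3 + 51*k**2 + 28*k + 5).
Normal form (A,B,C) = (1, 1, k**4 + 14*k**3/5 + 17*k**2/5 + 28*k/15 + 1/3).
Set up (1)·f(k+1) − (1)·f(k) − (k**4 + 14*k**3/5 + 17*k**2/5 + 28*k/15 + 1/3) = 0.
deg f ≤ 5 (via 0,0,4).
Solve for f: f(k) = k*(3*k**4 + 3*k**3 + k**2 - k - 1)/15 (degree 5 ≤ 5).
Then R = B(k−1)f/C = k*(3*k**4 + 3*k**3 + k**2 - k - 1)/(15*k**4 + 42*k**3 + 51*k**2 + 28*k + 5), so s_k = R(k)·t_k = k*(-3*k**4 - 3*k**3 - k**2 + k + 1).
Check: Δs_k = -15*k**4 - 42*k**3 - 51*k**2 - 28*k - 5. ✓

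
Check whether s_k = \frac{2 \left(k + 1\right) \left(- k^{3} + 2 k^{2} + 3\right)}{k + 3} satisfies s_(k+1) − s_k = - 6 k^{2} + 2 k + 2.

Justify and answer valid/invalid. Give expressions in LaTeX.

s_(k+1) = 2*(k + 2)*(-(k + 1)**3 + 2*(k + 1)**2 + 3)/(k + 4)
s_(k+1) − s_k = 2*(-3*k**4 - 16*k**3 - 8*k**2 + 11*k + 12)/(k**2 + 7*k + 12)
(s_(k+1) − s_k) − t_k = 8*k*(k**2 + 5*k - 2)/(k**2 + 7*k + 12)

Invalid: residual \frac{8 k \left(k^{2} + 5 k - 2\right)}{k^{2} + 7 k + 12} ≠ 0.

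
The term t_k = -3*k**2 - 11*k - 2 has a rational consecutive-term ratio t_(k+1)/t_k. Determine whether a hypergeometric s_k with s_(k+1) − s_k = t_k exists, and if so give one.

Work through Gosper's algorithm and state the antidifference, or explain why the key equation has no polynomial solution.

t_(k+1)/t_k = (3*k**2 + 17*k + 16)/(3*k**2 + 11*k + 2).
A = 1, B = 1, C = k**2 + 11*k/3 + 2/3.
Key eq: (1)·f(k+1) = (1)·f(k) + (k**2 + 11*k/3 + 2/3).
deg f ≤ 3 (via 0,0,2).
Match coefficients ⇒ f(k) = k*(k**2 + 4*k - 3)/3.
Certificate R = B(k−1)f/C = k*(k**2 + 4*k - 3)/(3*k**2 + 11*k + 2) gives s_k = k*(-k**2 - 4*k + 3).
Δs = -3*k**2 - 11*k - 2, as required.

s_k = k*(-k**2 - 4*k + 3)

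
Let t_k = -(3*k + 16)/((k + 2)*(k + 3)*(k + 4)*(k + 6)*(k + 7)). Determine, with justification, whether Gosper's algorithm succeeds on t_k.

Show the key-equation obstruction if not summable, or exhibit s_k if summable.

Yes. s_k = k*(-k**2 - 11*k - 36)/(36*(k**3 + 11*k**2 + 36*k + 36)).

The ratio is (k + 2)*(k + 6)*(3*k + 19)/((k + 5)*(k + 8)*(3*k + 16)).
Factor: A=k + 2; B=k + 8; C=k**2 + 31*k/3 + 80/3.
Set up (k + 2)·f(k+1) − (k + 7)·f(k) − (k**2 + 31*k/3 + 80/3) = 0.
Bound: deg f ≤ 5.
A polynomial solution: f(k) = k*(k + 4)*(k + 5)*(k**2 + 11*k + 36)/108.
Certificate R = B(k−1)f/C = k*(k + 4)*(k + 7)*(k**2 + 11*k + 36)/(36*(3*k + 16)) gives s_k = k*(-k**2 - 11*k - 36)/(36*(k**3 + 11*k**2 + 36*k + 36)).
s_(k+1) − s_k = (-3*k - 16)/(k**5 + 22*k**4 + 185*k**3 + 740*k**2 + 1404*k + 1008) = t_k.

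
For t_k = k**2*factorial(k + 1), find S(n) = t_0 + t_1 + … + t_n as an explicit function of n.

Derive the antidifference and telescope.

t_(k+1)/t_k = (k + 1)**2*(k + 2)/k**2.
So A=k + 2 and B=1, with C=k**2.
Set up (k + 2)·f(k+1) − (1)·f(k) − (k**2) = 0.
Bound: deg f ≤ 1.
Solving with deg f ≤ 1: f(k) = k - 2.
R(k) = B(k−1)·f(k)/C(k) = (k - 2)/k**2; s_k = R·t_k = (k - 2)*factorial(k + 1).
Verify: k**2*factorial(k + 1) matches t_k.
Telescope: S(n) = s_(n+1) − s_(0) = (n - 1)*factorial(n + 2) − (-2) = n*factorial(n + 2) - factorial(n + 2) + 2.

S(n) = n*factorial(n + 2) - factorial(n + 2) + 2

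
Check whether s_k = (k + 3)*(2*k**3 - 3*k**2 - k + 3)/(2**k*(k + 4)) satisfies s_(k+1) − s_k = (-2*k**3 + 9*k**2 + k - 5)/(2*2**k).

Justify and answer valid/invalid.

s_(k+1) = (2*k**4 + 11*k**3 + 11*k**2 - 3*k + 4)/(2*2**k*(k + 5))
s_(k+1) − s_k = (-2*k**5 - 7*k**4 + 45*k**3 + 141*k**2 - 26*k - 74)/(2*2**k*(k**2 + 9*k + 20))
(s_(k+1) − s_k) − t_k = (2*k**4 + 3*k**3 - 43*k**2 - k + 26)/(2*2**k*(k**2 + 9*k + 20))

Invalid: residual (2*k**4 + 3*k**3 - 43*k**2 - k + 26)/(2*2**k*(k**2 + 9*k + 20)) ≠ 0.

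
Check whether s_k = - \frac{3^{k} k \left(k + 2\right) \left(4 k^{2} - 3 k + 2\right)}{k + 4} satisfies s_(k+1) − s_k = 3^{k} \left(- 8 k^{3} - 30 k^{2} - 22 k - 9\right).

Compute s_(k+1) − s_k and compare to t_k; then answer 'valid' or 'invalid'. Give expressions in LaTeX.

Invalid: residual \frac{3^{k} \left(16 k^{4} + 116 k^{3} + 290 k^{2} + 190 k + 72\right)}{k^{2} + 9 k + 20} ≠ 0.

s_(k+1) = 3**(k + 1)*(k + 1)*(k + 3)*(3*k - 4*(k + 1)**2 + 1)/(k + 5)
s_(k+1) − s_k = 3**k*(-8*k**5 - 86*k**4 - 336*k**3 - 517*k**2 - 331*k - 108)/(k**2 + 9*k + 20)
(s_(k+1) − s_k) − t_k = 3**k*(16*k**4 + 116*k**3 + 290*k**2 + 190*k + 72)/(k**2 + 9*k + 20)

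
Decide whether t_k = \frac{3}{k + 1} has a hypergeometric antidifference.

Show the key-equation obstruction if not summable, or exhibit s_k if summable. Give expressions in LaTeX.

No — key equation has no polynomial f.

The ratio is (k + 1)/(k + 2).
Gosper form: A/B · C(k+1)/C(k) with A=k + 1, B=k + 2, C=1.
Solve (k + 1)·f(k+1) − (k + 1)·f(k) = 1.
deg f ≤ 0 (via 1,1,0).
Write f(k) = c0. Then LHS − RHS = -1, requiring -1 = 0: contradictory. No certificate.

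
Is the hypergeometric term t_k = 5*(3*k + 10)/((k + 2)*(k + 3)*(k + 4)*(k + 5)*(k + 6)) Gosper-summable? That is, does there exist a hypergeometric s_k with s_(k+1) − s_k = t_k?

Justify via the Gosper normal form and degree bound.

t_(k+1)/t_k = (k + 2)*(3*k + 13)/((k + 7)*(3*k + 10)).
Take A(k)=k + 2, B(k)=k + 7, C(k)=k + 10/3.
Solve (k + 2)·f(k+1) − (k + 6)·f(k) = k + 10/3.
Degrees (1,1,1) ⇒ d ≤ 4.
A polynomial solution: f(k) = k*(k + 3)*(k**2 + 11*k + 38)/120.
Certificate R = B(k−1)f/C = k*(k + 3)*(k + 6)*(k**2 + 11*k + 38)/(40*(3*k + 10)) gives s_k = k*(k**2 + 11*k + 38)/(8*(k**3 + 11*k**2 + 38*k + 40)).
Verify: 5*(3*k + 10)/(k**5 + 20*k**4 + 155*k**3 + 580*k**2 + 1044*k + 720) matches t_k.

Yes. s_k = k*(k**2 + 11*k + 38)/(8*(k**3 + 11*k**2 + 38*k + 40)).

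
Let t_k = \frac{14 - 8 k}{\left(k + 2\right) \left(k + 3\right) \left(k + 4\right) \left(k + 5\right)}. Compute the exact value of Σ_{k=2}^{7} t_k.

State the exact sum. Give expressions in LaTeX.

Compute t_(k+1)/t_k: get (k + 2)*(4*k - 3)/((k + 6)*(4*k - 7)).
So A=k + 2 and B=k + 6, with C=k - 7/4.
Key eq: (k + 2)·f(k+1) = (k + 5)·f(k) + (k - 7/4).
From deg A=1, deg B=1, deg C=1: d=3.
Coefficient equations give f(k) = -k*(k**2 + 9*k + 74)/96.
Then R = B(k−1)f/C = -k*(k + 5)*(k**2 + 9*k + 74)/(24*(4*k - 7)), so s_k = R(k)·t_k = k*(k**2 + 9*k + 74)/(12*(k + 2)*(k + 3)*(k + 4)).
Verify: 2*(7 - 4*k)/(k**4 + 14*k**3 + 71*k**2 + 154*k + 120) matches t_k.
Evaluate s at k=8 and k=2: 7/66 and 2/15; difference -3/110.

Σ = -3/110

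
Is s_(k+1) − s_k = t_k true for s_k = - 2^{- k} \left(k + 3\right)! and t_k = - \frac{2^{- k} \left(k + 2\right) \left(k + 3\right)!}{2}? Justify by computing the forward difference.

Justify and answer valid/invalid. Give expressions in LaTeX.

s_(k+1) = -factorial(k + 4)/(2*2**k)
s_(k+1) − s_k = -(k + 2)*factorial(k + 3)/(2*2**k)
(s_(k+1) − s_k) − t_k = 0

Valid — Δs_k = t_k.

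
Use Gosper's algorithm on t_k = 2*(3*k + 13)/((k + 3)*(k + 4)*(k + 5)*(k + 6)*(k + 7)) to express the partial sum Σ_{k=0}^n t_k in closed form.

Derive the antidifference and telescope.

Step 1: r(k) = (k + 3)*(3*k + 16)/((k + 8)*(3*k + 13)).
Factor: A=k + 3; B=k + 8; C=k + 13/3.
Solve (k + 3)·f(k+1) − (k + 7)·f(k) = k + 13/3.
Bound: deg f ≤ 4.
Solve for f: f(k) = k*(k + 4)*(k**2 + 14*k + 63)/270 (degree 4 ≤ 4).
Then R = B(k−1)f/C = k*(k + 4)*(k + 7)*(k**2 + 14*k + 63)/(90*(3*k + 13)), so s_k = R(k)·t_k = k*(k**2 + 14*k + 63)/(45*(k**3 + 14*k**2 + 63*k + 90)).
Δs = 2*(3*k + 13)/(k**5 + 25*k**4 + 245*k**3 + 1175*k**2 + 2754*k + 2520), as required.
Telescope: S(n) = s_(n+1) − s_(0) = (n**3 + 17*n**2 + 94*n + 78)/(45*(n**3 + 17*n**2 + 94*n + 168)) − (0) = (n**3 + 17*n**2 + 94*n + 78)/(45*(n**3 + 17*n**2 + 94*n + 168)).

S(n) = (n**3 + 17*n**2 + 94*n + 78)/(45*(n**3 + 17*n**2 + 94*n + 168))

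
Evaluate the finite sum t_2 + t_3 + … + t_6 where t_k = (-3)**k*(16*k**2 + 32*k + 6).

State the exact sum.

Σ = 452862

The ratio is 3*(-8*k**2 - 32*k - 27)/(8*k**2 + 16*k + 3).
Take A(k)=-3, B(k)=1, C(k)=k**2 + 2*k + 3/8.
Need (-3)·f(k+1) − (1)·f(k) = k**2 + 2*k + 3/8.
Bound: deg f ≤ 2.
Solving with deg f ≤ 2: f(k) = -(4*k**2 + 2*k - 3)/16.
So s_k = (B(k−1)f/C)·t_k = (-(4*k**2 + 2*k - 3)/(2*(8*k**2 + 16*k + 3)))·t_k = (-3)**k*(-4*k**2 - 2*k + 3).
Δs = (-3)**k*(16*k**2 + 32*k + 6), as required.
Sum = s_(7) − s_(2); s_(7) = 452709, s_(2) = -153 ⇒ 452862.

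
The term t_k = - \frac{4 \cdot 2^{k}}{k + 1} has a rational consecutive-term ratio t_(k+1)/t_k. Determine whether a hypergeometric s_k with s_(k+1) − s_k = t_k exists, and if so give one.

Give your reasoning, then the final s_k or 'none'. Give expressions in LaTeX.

not Gosper-summable; s_k does not exist

The ratio is 2*(k + 1)/(k + 2).
Take A(k)=2*k + 2, B(k)=k + 2, C(k)=1.
Solve (2*k + 2)·f(k+1) − (k + 1)·f(k) = 1.
Degrees (1,1,0) ⇒ d ≤ -1.
deg f ≤ -1 is impossible — no certificate.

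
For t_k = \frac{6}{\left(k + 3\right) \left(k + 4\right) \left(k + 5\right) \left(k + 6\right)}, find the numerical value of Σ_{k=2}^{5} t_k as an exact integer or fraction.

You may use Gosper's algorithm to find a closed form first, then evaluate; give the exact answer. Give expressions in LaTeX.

Compute t_(k+1)/t_k: get (k + 3)/(k + 7).
A = k + 3, B = k + 7, C = 1.
Set up (k + 3)·f(k+1) − (k + 6)·f(k) − (1) = 0.
d = 3 from the (1,1,0) case.
Match coefficients ⇒ f(k) = k*(k**2 + 12*k + 47)/180.
Get s_k = R·t_k = k*(k**2 + 12*k + 47)/(30*(k + 3)*(k + 4)*(k + 5)) with R(k) = B(k−1)f(k)/C(k) = k*(k + 6)*(k**2 + 12*k + 47)/180.
Δs = 6/(k**4 + 18*k**3 + 119*k**2 + 342*k + 360), as required.
Σ_(k=2)^(5) t_k = s_(6) − s_(2) = 31/990 − (1/42) = 26/3465.

Σ = 26/3465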